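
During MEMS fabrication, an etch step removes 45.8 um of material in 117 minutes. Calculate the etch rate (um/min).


Step 1: Etch rate = depth / time
Step 2: rate = 45.8 / 117
rate = 0.391 um/min


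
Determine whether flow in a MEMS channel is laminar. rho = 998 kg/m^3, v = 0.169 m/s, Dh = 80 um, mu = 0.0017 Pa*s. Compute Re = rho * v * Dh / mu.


Step 1: Convert Dh to meters: Dh = 80e-6 m
Step 2: Re = rho * v * Dh / mu
Re = 998 * 0.169 * 80e-6 / 0.0017
Re = 7.937
Since Re = 7.937 is below ~2300, the flow is laminar.


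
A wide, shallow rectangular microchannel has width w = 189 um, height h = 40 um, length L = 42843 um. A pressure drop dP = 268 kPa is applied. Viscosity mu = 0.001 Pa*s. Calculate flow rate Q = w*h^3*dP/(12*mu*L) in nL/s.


Step 1: Convert all dimensions to SI (meters).
w = 189e-6 m, h = 40e-6 m, L = 42843e-6 m, dP = 268e3 Pa
Step 2: Q = w * h^3 * dP / (12 * mu * L)
Q = 189e-6 * (40e-6)^3 * 268e3 / (12 * 0.001 * 42843e-6) = 6.3054408e-09 m^3/s
Step 3: Convert Q from m^3/s to nL/s (1 m^3 = 1e12 nL, so multiply by 1e12).
Q = 6305.441 nL/s


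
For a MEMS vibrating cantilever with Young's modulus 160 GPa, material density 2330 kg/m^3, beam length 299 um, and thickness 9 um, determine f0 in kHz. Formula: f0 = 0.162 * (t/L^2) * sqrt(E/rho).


Step 1: Convert units to SI.
t_SI = 9e-6 m, L_SI = 299e-6 m
Step 2: Calculate sqrt(E/rho).
sqrt(160e9 / 2330) = 8286.71 m/s
Step 3: Compute f0.
f0 = 0.162 * 9e-6 / (299e-6)^2 * 8286.71 = 135144.2 Hz = 135.14 kHz


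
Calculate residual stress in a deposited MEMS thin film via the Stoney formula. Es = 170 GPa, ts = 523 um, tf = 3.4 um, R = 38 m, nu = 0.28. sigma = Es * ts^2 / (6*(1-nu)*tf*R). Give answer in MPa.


Step 1: Compute numerator: Es * ts^2 = 170 * 523^2 = 46499930 (GPa*um^2)
Step 2: Compute denominator (R in um): 6*(1-nu)*tf*R = 6*0.72*3.4*38e6 = 558144000.0 (um^2)
Step 3: sigma (GPa) = 46499930 / 558144000.0 = 8.3312e-02 GPa
Step 4: Convert to MPa (x1000): sigma = 83.3 MPa


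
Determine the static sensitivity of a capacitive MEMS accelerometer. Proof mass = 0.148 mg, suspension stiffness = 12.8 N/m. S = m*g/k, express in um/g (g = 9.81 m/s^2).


Step 1: Convert mass: m = 0.148 mg = 1.48e-07 kg
Step 2: S = m * g / k = 1.48e-07 * 9.81 / 12.8
Step 3: S = 1.13e-07 m/g
Step 4: Convert to um/g: S = 0.113 um/g


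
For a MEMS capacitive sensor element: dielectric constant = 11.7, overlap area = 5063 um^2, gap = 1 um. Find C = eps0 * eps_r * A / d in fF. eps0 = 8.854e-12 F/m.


Step 1: Convert area to m^2: A = 5063e-12 m^2
Step 2: Convert gap to m: d = 1e-6 m
Step 3: C = eps0 * eps_r * A / d
C = 8.854e-12 * 11.7 * 5063e-12 / 1e-6
Step 4: Convert to fF (multiply by 1e15).
C = 524.49 fF


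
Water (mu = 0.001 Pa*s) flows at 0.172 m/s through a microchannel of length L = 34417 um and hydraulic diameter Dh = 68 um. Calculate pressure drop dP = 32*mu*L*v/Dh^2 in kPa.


Step 1: Convert to SI: L = 34417e-6 m, Dh = 68e-6 m
Step 2: dP = 32 * 0.001 * 34417e-6 * 0.172 / (68e-6)^2
Step 3: dP = 40966.95 Pa
Step 4: Convert to kPa: dP = 40.97 kPa


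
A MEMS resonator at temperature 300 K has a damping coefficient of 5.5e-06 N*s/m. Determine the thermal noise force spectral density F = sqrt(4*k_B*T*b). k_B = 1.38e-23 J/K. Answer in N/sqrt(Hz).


Step 1: Compute 4 * k_B * T * b
= 4 * 1.38e-23 * 300 * 5.5e-06
= 9.1080e-26 N^2/Hz
Step 2: F_noise = sqrt(9.1080e-26)
F_noise = 3.02e-13 N/sqrt(Hz)


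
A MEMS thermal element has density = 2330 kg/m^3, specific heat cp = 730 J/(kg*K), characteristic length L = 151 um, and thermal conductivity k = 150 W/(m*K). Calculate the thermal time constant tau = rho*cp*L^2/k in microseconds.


Step 1: Convert L to m: L = 151e-6 m
Step 2: L^2 = (151e-6)^2 = 2.2801e-08 m^2
Step 3: tau = 2330 * 730 * 2.2801e-08 / 150 = 2.5854814e-04 s
Step 4: Convert to microseconds (multiply by 1e6).
tau = 258.548 us


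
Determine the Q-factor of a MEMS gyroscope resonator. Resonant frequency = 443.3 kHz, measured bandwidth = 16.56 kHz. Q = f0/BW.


Step 1: Q = f0 / bandwidth
Step 2: Q = 443.3 / 16.56
Q = 26.8


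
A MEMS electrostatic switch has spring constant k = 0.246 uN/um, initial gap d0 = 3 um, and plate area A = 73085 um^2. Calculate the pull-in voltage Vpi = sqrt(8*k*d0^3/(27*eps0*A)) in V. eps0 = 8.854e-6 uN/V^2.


Step 1: Compute numerator: 8 * k * d0^3 = 8 * 0.246 * 3^3 = 53.136
Step 2: Compute denominator: 27 * eps0 * A = 27 * 8.854e-6 * 73085 = 17.471554
Step 3: Vpi = sqrt(53.136 / 17.471554)
Vpi = 1.74 V


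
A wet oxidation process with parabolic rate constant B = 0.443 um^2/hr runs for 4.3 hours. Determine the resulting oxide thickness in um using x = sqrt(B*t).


Step 1: Compute B*t = 0.443 * 4.3 = 1.9049
Step 2: x = sqrt(1.9049)
x = 1.38 um


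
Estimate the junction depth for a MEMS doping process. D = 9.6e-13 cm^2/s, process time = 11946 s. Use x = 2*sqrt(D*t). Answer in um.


Step 1: Compute D*t = 9.6e-13 * 11946 = 1.146816e-08 cm^2
Step 2: sqrt(D*t) = 1.07089e-04 cm
Step 3: x = 2 * 1.07089e-04 cm = 2.14178e-04 cm
Step 4: Convert to um (1 cm = 1e4 um): x = 2.142 um


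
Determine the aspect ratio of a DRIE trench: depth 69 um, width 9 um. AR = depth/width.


Step 1: AR = depth / width
Step 2: AR = 69 / 9
AR = 7.7


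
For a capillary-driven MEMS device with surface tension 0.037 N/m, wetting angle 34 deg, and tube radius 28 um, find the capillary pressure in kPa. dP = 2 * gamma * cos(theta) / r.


Step 1: cos(34 deg) = 0.829
Step 2: Convert r to m: r = 28e-6 m
Step 3: dP = 2 * 0.037 * 0.829 / 28e-6 = 2190.9 Pa
Step 4: Convert Pa to kPa (divide by 1000).
dP = 2.19 kPa


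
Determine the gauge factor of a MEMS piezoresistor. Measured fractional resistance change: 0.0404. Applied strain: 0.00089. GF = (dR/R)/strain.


Step 1: Identify values.
dR/R = 0.0404, strain = 0.00089
Step 2: GF = (dR/R) / strain = 0.0404 / 0.00089
GF = 45.4


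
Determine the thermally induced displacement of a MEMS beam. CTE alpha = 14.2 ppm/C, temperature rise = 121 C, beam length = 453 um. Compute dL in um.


Step 1: Convert CTE: alpha = 14.2 ppm/C = 14.2e-6 /C
Step 2: dL = 14.2e-6 * 121 * 453
dL = 0.7783 um


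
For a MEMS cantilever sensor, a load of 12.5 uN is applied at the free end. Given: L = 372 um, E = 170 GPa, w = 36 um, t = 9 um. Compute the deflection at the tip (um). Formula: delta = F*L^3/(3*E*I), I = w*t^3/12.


Step 1: Calculate the second moment of area.
I = w * t^3 / 12 = 36 * 9^3 / 12 = 2187.0 um^4
Step 2: Convert E to consistent units (1 GPa = 1000 uN/um^2).
E = 170 GPa = 170000 uN/um^2
Step 3: Calculate tip deflection.
delta = F * L^3 / (3 * E * I)
delta = 12.5 * 372^3 / (3 * 170000 * 2187.0)
delta = 0.5769 um


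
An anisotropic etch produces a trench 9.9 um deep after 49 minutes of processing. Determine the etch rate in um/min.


Step 1: Etch rate = depth / time
Step 2: rate = 9.9 / 49
rate = 0.202 um/min


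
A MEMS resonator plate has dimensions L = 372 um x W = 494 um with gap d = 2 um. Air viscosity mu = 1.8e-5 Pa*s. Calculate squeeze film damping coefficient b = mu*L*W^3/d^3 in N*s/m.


Step 1: Convert to SI.
L = 372e-6 m, W = 494e-6 m, d = 2e-6 m
Step 2: W^3 = (494e-6)^3 = 1.21e-10 m^3
Step 3: d^3 = (2e-6)^3 = 8.00e-18 m^3
Step 4: b = 1.8e-5 * 372e-6 * 1.21e-10 / 8.00e-18
b = 1.01e-01 N*s/m


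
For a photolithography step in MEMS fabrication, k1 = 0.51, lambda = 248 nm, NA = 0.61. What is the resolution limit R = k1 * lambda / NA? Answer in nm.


Step 1: Identify values: k1 = 0.51, lambda = 248 nm, NA = 0.61
Step 2: R = k1 * lambda / NA
R = 0.51 * 248 / 0.61
R = 207.3 nm


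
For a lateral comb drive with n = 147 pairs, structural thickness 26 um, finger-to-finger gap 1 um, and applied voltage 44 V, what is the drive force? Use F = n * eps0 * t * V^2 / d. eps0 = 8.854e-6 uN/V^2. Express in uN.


Step 1: Parameters: n=147, eps0=8.854e-6 uN/V^2, t=26 um, V=44 V, d=1 um
Step 2: V^2 = 1936
Step 3: F = 147 * 8.854e-6 * 26 * 1936 / 1
F = 65.514 uN


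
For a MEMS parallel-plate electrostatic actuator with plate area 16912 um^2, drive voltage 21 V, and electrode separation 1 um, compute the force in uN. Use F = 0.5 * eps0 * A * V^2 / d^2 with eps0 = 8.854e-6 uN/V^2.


Step 1: Identify parameters.
eps0 = 8.854e-6 uN/V^2, A = 16912 um^2, V = 21 V, d = 1 um
Step 2: Compute V^2 = 21^2 = 441
Step 3: Compute d^2 = 1^2 = 1
Step 4: F = 0.5 * 8.854e-6 * 16912 * 441 / 1
F = 33.017 uN


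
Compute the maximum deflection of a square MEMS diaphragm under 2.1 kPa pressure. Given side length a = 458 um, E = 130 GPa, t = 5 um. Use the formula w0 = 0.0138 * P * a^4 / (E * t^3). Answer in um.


Step 1: Convert pressure to compatible units (E is in GPa, so P in GPa).
P = 2.1 kPa = 2.1e-6 GPa
Step 2: Compute numerator: 0.0138 * P * a^4.
a^4 = 458^4 = 44000935696
numerator = 0.0138 * 2.1e-6 * 44000935696 = 1.2751e+03
Step 3: Compute denominator: E * t^3 = 130 * 5^3 = 16250
Step 4: w0 = numerator / denominator = 1.2751e+03 / 16250 = 0.0785 um


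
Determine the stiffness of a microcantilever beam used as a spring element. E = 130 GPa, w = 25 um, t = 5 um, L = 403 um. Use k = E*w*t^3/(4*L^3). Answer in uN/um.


Step 1: Convert E to consistent units (1 GPa = 1000 uN/um^2).
E = 130 GPa = 130000 uN/um^2
Step 2: Compute t^3 = 5^3 = 125
Step 3: Compute L^3 = 403^3 = 65450827
Step 4: k = 130000 * 25 * 125 / (4 * 65450827)
k = 1.5517 uN/um


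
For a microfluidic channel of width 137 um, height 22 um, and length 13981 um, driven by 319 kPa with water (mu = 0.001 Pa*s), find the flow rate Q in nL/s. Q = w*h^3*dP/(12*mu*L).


Step 1: Convert all dimensions to SI (meters).
w = 137e-6 m, h = 22e-6 m, L = 13981e-6 m, dP = 319e3 Pa
Step 2: Q = w * h^3 * dP / (12 * mu * L)
Q = 137e-6 * (22e-6)^3 * 319e3 / (12 * 0.001 * 13981e-6) = 2.77370207e-09 m^3/s
Step 3: Convert Q from m^3/s to nL/s (1 m^3 = 1e12 nL, so multiply by 1e12).
Q = 2773.702 nL/s


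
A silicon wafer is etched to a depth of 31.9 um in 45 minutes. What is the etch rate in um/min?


Step 1: Etch rate = depth / time
Step 2: rate = 31.9 / 45
rate = 0.709 um/min


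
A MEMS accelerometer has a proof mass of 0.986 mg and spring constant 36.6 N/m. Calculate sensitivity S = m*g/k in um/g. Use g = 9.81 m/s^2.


Step 1: Convert mass: m = 0.986 mg = 9.86e-07 kg
Step 2: S = m * g / k = 9.86e-07 * 9.81 / 36.6
Step 3: S = 2.64e-07 m/g
Step 4: Convert to um/g: S = 0.264 um/g


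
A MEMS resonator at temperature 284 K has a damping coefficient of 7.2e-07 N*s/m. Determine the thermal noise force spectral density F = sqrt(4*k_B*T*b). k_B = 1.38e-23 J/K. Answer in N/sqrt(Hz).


Step 1: Compute 4 * k_B * T * b
= 4 * 1.38e-23 * 284 * 7.2e-07
= 1.1287e-26 N^2/Hz
Step 2: F_noise = sqrt(1.1287e-26)
F_noise = 1.06e-13 N/sqrt(Hz)


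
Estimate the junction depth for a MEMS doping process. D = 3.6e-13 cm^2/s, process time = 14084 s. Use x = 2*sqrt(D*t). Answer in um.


Step 1: Compute D*t = 3.6e-13 * 14084 = 5.07024e-09 cm^2
Step 2: sqrt(D*t) = 7.12056e-05 cm
Step 3: x = 2 * 7.12056e-05 cm = 1.424112e-04 cm
Step 4: Convert to um (1 cm = 1e4 um): x = 1.424 um


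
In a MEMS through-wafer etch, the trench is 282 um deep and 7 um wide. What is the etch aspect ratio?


Step 1: AR = depth / width
Step 2: AR = 282 / 7
AR = 40.3


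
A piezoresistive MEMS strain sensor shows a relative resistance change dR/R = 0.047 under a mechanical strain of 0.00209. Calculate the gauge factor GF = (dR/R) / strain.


Step 1: Identify values.
dR/R = 0.047, strain = 0.00209
Step 2: GF = (dR/R) / strain = 0.047 / 0.00209
GF = 22.5


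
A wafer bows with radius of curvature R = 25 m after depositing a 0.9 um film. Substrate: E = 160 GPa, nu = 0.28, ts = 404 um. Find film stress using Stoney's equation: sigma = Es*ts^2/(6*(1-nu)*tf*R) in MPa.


Step 1: Compute numerator: Es * ts^2 = 160 * 404^2 = 26114560 (GPa*um^2)
Step 2: Compute denominator (R in um): 6*(1-nu)*tf*R = 6*0.72*0.9*25e6 = 97200000.0 (um^2)
Step 3: sigma (GPa) = 26114560 / 97200000.0 = 2.68668e-01 GPa
Step 4: Convert to MPa (x1000): sigma = 268.7 MPa


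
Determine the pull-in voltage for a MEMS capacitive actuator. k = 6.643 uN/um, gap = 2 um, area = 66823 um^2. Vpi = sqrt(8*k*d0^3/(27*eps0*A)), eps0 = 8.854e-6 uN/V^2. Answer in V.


Step 1: Compute numerator: 8 * k * d0^3 = 8 * 6.643 * 2^3 = 425.152
Step 2: Compute denominator: 27 * eps0 * A = 27 * 8.854e-6 * 66823 = 15.974573
Step 3: Vpi = sqrt(425.152 / 15.974573)
Vpi = 5.16 V


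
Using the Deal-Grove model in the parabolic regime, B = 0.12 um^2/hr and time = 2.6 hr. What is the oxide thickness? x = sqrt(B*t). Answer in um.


Step 1: Compute B*t = 0.12 * 2.6 = 0.312
Step 2: x = sqrt(0.312)
x = 0.559 um


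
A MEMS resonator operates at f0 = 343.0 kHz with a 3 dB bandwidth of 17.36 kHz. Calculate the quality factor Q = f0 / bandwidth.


Step 1: Q = f0 / bandwidth
Step 2: Q = 343.0 / 17.36
Q = 19.8


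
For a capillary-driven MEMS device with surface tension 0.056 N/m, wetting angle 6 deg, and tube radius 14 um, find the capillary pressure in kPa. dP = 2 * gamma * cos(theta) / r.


Step 1: cos(6 deg) = 0.9945
Step 2: Convert r to m: r = 14e-6 m
Step 3: dP = 2 * 0.056 * 0.9945 / 14e-6 = 7956.0 Pa
Step 4: Convert Pa to kPa (divide by 1000).
dP = 7.96 kPa


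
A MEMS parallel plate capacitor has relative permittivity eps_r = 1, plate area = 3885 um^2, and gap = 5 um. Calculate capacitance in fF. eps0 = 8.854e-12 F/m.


Step 1: Convert area to m^2: A = 3885e-12 m^2
Step 2: Convert gap to m: d = 5e-6 m
Step 3: C = eps0 * eps_r * A / d
C = 8.854e-12 * 1 * 3885e-12 / 5e-6
Step 4: Convert to fF (multiply by 1e15).
C = 6.88 fF


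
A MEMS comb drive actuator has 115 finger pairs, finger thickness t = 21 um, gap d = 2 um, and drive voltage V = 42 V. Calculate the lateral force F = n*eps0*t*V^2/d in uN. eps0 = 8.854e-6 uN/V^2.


Step 1: Parameters: n=115, eps0=8.854e-6 uN/V^2, t=21 um, V=42 V, d=2 um
Step 2: V^2 = 1764
Step 3: F = 115 * 8.854e-6 * 21 * 1764 / 2
F = 18.859 uN


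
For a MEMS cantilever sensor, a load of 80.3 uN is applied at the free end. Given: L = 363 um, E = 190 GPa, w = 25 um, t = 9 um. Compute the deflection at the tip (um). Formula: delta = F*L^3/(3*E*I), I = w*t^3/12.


Step 1: Calculate the second moment of area.
I = w * t^3 / 12 = 25 * 9^3 / 12 = 1518.75 um^4
Step 2: Convert E to consistent units (1 GPa = 1000 uN/um^2).
E = 190 GPa = 190000 uN/um^2
Step 3: Calculate tip deflection.
delta = F * L^3 / (3 * E * I)
delta = 80.3 * 363^3 / (3 * 190000 * 1518.75)
delta = 4.4368 um


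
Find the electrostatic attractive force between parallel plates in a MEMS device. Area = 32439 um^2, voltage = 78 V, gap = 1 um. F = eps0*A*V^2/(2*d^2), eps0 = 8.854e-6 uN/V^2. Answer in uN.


Step 1: Identify parameters.
eps0 = 8.854e-6 uN/V^2, A = 32439 um^2, V = 78 V, d = 1 um
Step 2: Compute V^2 = 78^2 = 6084
Step 3: Compute d^2 = 1^2 = 1
Step 4: F = 0.5 * 8.854e-6 * 32439 * 6084 / 1
F = 873.708 uN


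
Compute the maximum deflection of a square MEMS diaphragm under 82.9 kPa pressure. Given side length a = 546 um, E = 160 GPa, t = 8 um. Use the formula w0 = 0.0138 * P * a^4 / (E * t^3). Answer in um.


Step 1: Convert pressure to compatible units (E is in GPa, so P in GPa).
P = 82.9 kPa = 82.9e-6 GPa
Step 2: Compute numerator: 0.0138 * P * a^4.
a^4 = 546^4 = 88873149456
numerator = 0.0138 * 82.9e-6 * 88873149456 = 1.016727e+05
Step 3: Compute denominator: E * t^3 = 160 * 8^3 = 81920
Step 4: w0 = numerator / denominator = 1.016727e+05 / 81920 = 1.2411 um


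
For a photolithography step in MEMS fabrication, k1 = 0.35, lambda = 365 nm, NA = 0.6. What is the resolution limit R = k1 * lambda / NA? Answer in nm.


Step 1: Identify values: k1 = 0.35, lambda = 365 nm, NA = 0.6
Step 2: R = k1 * lambda / NA
R = 0.35 * 365 / 0.6
R = 212.9 nm


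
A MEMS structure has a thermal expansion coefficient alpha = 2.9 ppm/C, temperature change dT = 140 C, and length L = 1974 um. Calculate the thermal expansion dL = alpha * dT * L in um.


Step 1: Convert CTE: alpha = 2.9 ppm/C = 2.9e-6 /C
Step 2: dL = 2.9e-6 * 140 * 1974
dL = 0.8014 um


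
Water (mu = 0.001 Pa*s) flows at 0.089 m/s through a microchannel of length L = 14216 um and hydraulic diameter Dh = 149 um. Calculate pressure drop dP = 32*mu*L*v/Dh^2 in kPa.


Step 1: Convert to SI: L = 14216e-6 m, Dh = 149e-6 m
Step 2: dP = 32 * 0.001 * 14216e-6 * 0.089 / (149e-6)^2
Step 3: dP = 1823.66 Pa
Step 4: Convert to kPa: dP = 1.82 kPa


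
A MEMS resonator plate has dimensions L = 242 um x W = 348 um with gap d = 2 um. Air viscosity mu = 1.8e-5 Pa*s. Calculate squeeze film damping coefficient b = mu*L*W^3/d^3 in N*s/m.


Step 1: Convert to SI.
L = 242e-6 m, W = 348e-6 m, d = 2e-6 m
Step 2: W^3 = (348e-6)^3 = 4.21e-11 m^3
Step 3: d^3 = (2e-6)^3 = 8.00e-18 m^3
Step 4: b = 1.8e-5 * 242e-6 * 4.21e-11 / 8.00e-18
b = 2.29e-02 N*s/m


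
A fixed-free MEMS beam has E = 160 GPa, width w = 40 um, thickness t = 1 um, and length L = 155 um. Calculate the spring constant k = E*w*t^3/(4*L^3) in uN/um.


Step 1: Convert E to consistent units (1 GPa = 1000 uN/um^2).
E = 160 GPa = 160000 uN/um^2
Step 2: Compute t^3 = 1^3 = 1
Step 3: Compute L^3 = 155^3 = 3723875
Step 4: k = 160000 * 40 * 1 / (4 * 3723875)
k = 0.4297 uN/um


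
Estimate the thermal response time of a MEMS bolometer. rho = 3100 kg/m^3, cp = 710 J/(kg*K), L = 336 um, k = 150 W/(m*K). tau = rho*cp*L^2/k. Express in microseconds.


Step 1: Convert L to m: L = 336e-6 m
Step 2: L^2 = (336e-6)^2 = 1.12896e-07 m^2
Step 3: tau = 3100 * 710 * 1.12896e-07 / 150 = 1.65656064e-03 s
Step 4: Convert to microseconds (multiply by 1e6).
tau = 1656.561 us


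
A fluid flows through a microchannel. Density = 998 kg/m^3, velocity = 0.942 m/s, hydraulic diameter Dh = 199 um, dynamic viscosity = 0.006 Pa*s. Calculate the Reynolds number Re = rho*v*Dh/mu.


Step 1: Convert Dh to meters: Dh = 199e-6 m
Step 2: Re = rho * v * Dh / mu
Re = 998 * 0.942 * 199e-6 / 0.006
Re = 31.181


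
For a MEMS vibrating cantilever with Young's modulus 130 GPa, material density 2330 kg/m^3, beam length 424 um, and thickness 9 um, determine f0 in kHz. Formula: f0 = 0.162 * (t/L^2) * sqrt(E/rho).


Step 1: Convert units to SI.
t_SI = 9e-6 m, L_SI = 424e-6 m
Step 2: Calculate sqrt(E/rho).
sqrt(130e9 / 2330) = 7469.54 m/s
Step 3: Compute f0.
f0 = 0.162 * 9e-6 / (424e-6)^2 * 7469.54 = 60578.7 Hz = 60.58 kHz


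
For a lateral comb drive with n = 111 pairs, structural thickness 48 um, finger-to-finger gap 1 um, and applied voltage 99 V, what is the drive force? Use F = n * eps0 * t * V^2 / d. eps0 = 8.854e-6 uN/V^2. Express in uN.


Step 1: Parameters: n=111, eps0=8.854e-6 uN/V^2, t=48 um, V=99 V, d=1 um
Step 2: V^2 = 9801
Step 3: F = 111 * 8.854e-6 * 48 * 9801 / 1
F = 462.353 uN


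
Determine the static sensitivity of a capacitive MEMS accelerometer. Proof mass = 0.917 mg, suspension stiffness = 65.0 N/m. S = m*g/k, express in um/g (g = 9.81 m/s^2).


Step 1: Convert mass: m = 0.917 mg = 9.17e-07 kg
Step 2: S = m * g / k = 9.17e-07 * 9.81 / 65.0
Step 3: S = 1.38e-07 m/g
Step 4: Convert to um/g: S = 0.138 um/g


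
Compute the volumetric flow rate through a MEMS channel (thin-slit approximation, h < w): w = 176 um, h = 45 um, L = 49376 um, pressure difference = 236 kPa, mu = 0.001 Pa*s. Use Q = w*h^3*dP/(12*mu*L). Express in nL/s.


Step 1: Convert all dimensions to SI (meters).
w = 176e-6 m, h = 45e-6 m, L = 49376e-6 m, dP = 236e3 Pa
Step 2: Q = w * h^3 * dP / (12 * mu * L)
Q = 176e-6 * (45e-6)^3 * 236e3 / (12 * 0.001 * 49376e-6) = 6.38800227e-09 m^3/s
Step 3: Convert Q from m^3/s to nL/s (1 m^3 = 1e12 nL, so multiply by 1e12).
Q = 6388.002 nL/s


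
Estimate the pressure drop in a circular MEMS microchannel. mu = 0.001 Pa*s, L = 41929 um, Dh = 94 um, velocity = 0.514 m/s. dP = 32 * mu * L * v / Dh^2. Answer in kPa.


Step 1: Convert to SI: L = 41929e-6 m, Dh = 94e-6 m
Step 2: dP = 32 * 0.001 * 41929e-6 * 0.514 / (94e-6)^2
Step 3: dP = 78049.82 Pa
Step 4: Convert to kPa: dP = 78.05 kPa


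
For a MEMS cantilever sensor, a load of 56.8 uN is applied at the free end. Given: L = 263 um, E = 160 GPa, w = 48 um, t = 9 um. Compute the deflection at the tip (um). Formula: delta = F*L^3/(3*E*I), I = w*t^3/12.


Step 1: Calculate the second moment of area.
I = w * t^3 / 12 = 48 * 9^3 / 12 = 2916.0 um^4
Step 2: Convert E to consistent units (1 GPa = 1000 uN/um^2).
E = 160 GPa = 160000 uN/um^2
Step 3: Calculate tip deflection.
delta = F * L^3 / (3 * E * I)
delta = 56.8 * 263^3 / (3 * 160000 * 2916.0)
delta = 0.7382 um


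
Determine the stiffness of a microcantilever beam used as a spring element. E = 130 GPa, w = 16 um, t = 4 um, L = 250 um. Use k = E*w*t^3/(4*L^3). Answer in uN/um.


Step 1: Convert E to consistent units (1 GPa = 1000 uN/um^2).
E = 130 GPa = 130000 uN/um^2
Step 2: Compute t^3 = 4^3 = 64
Step 3: Compute L^3 = 250^3 = 15625000
Step 4: k = 130000 * 16 * 64 / (4 * 15625000)
k = 2.1299 uN/um


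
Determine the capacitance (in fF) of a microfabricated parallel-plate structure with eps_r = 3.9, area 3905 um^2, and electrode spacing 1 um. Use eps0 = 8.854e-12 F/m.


Step 1: Convert area to m^2: A = 3905e-12 m^2
Step 2: Convert gap to m: d = 1e-6 m
Step 3: C = eps0 * eps_r * A / d
C = 8.854e-12 * 3.9 * 3905e-12 / 1e-6
Step 4: Convert to fF (multiply by 1e15).
C = 134.84 fF


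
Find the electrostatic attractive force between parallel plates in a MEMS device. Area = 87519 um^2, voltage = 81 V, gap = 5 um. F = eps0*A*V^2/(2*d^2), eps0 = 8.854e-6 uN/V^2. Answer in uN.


Step 1: Identify parameters.
eps0 = 8.854e-6 uN/V^2, A = 87519 um^2, V = 81 V, d = 5 um
Step 2: Compute V^2 = 81^2 = 6561
Step 3: Compute d^2 = 5^2 = 25
Step 4: F = 0.5 * 8.854e-6 * 87519 * 6561 / 25
F = 101.681 uN


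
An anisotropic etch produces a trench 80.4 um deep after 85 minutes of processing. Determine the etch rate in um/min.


Step 1: Etch rate = depth / time
Step 2: rate = 80.4 / 85
rate = 0.946 um/min


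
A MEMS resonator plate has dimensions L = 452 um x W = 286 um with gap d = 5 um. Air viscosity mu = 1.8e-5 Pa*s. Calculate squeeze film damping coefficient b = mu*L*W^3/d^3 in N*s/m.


Step 1: Convert to SI.
L = 452e-6 m, W = 286e-6 m, d = 5e-6 m
Step 2: W^3 = (286e-6)^3 = 2.34e-11 m^3
Step 3: d^3 = (5e-6)^3 = 1.25e-16 m^3
Step 4: b = 1.8e-5 * 452e-6 * 2.34e-11 / 1.25e-16
b = 1.52e-03 N*s/m


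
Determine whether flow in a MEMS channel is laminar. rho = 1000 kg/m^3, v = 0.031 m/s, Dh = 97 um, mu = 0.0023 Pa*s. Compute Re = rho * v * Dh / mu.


Step 1: Convert Dh to meters: Dh = 97e-6 m
Step 2: Re = rho * v * Dh / mu
Re = 1000 * 0.031 * 97e-6 / 0.0023
Re = 1.307
Since Re = 1.307 is below ~2300, the flow is laminar.


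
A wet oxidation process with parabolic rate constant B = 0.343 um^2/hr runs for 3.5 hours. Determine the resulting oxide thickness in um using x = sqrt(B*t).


Step 1: Compute B*t = 0.343 * 3.5 = 1.2005
Step 2: x = sqrt(1.2005)
x = 1.096 um


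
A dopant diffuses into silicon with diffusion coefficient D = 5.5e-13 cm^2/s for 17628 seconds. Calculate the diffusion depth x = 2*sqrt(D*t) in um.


Step 1: Compute D*t = 5.5e-13 * 17628 = 9.6954e-09 cm^2
Step 2: sqrt(D*t) = 9.84652e-05 cm
Step 3: x = 2 * 9.84652e-05 cm = 1.969304e-04 cm
Step 4: Convert to um (1 cm = 1e4 um): x = 1.969 um


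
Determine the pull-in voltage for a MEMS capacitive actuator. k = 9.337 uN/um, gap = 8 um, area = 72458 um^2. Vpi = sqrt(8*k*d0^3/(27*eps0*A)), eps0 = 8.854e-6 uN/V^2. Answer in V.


Step 1: Compute numerator: 8 * k * d0^3 = 8 * 9.337 * 8^3 = 38244.352
Step 2: Compute denominator: 27 * eps0 * A = 27 * 8.854e-6 * 72458 = 17.321665
Step 3: Vpi = sqrt(38244.352 / 17.321665)
Vpi = 46.99 V


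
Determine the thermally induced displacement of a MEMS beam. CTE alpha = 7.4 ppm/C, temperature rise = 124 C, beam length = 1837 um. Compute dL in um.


Step 1: Convert CTE: alpha = 7.4 ppm/C = 7.4e-6 /C
Step 2: dL = 7.4e-6 * 124 * 1837
dL = 1.6856 um


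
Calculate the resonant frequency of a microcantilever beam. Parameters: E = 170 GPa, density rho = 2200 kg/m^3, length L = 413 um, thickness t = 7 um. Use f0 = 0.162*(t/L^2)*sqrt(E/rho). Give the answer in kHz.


Step 1: Convert units to SI.
t_SI = 7e-6 m, L_SI = 413e-6 m
Step 2: Calculate sqrt(E/rho).
sqrt(170e9 / 2200) = 8790.49 m/s
Step 3: Compute f0.
f0 = 0.162 * 7e-6 / (413e-6)^2 * 8790.49 = 58442.1 Hz = 58.44 kHz


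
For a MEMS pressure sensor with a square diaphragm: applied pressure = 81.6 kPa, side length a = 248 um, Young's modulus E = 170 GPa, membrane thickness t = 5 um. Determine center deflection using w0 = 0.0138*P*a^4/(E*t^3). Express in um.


Step 1: Convert pressure to compatible units (E is in GPa, so P in GPa).
P = 81.6 kPa = 81.6e-6 GPa
Step 2: Compute numerator: 0.0138 * P * a^4.
a^4 = 248^4 = 3782742016
numerator = 0.0138 * 81.6e-6 * 3782742016 = 4.25967e+03
Step 3: Compute denominator: E * t^3 = 170 * 5^3 = 21250
Step 4: w0 = numerator / denominator = 4.25967e+03 / 21250 = 0.2005 um


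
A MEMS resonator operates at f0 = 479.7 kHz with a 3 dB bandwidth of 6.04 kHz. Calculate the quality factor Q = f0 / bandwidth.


Step 1: Q = f0 / bandwidth
Step 2: Q = 479.7 / 6.04
Q = 79.4


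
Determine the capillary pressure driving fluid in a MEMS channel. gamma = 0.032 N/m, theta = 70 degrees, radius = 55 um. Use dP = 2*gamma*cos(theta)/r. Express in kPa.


Step 1: cos(70 deg) = 0.342
Step 2: Convert r to m: r = 55e-6 m
Step 3: dP = 2 * 0.032 * 0.342 / 55e-6 = 398.0 Pa
Step 4: Convert Pa to kPa (divide by 1000).
dP = 0.4 kPa


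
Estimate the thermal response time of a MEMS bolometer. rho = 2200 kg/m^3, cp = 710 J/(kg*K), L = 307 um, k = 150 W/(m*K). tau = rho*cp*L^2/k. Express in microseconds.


Step 1: Convert L to m: L = 307e-6 m
Step 2: L^2 = (307e-6)^2 = 9.4249e-08 m^2
Step 3: tau = 2200 * 710 * 9.4249e-08 / 150 = 9.8144625e-04 s
Step 4: Convert to microseconds (multiply by 1e6).
tau = 981.446 us


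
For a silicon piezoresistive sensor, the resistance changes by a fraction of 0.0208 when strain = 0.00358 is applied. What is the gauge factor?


Step 1: Identify values.
dR/R = 0.0208, strain = 0.00358
Step 2: GF = (dR/R) / strain = 0.0208 / 0.00358
GF = 5.8


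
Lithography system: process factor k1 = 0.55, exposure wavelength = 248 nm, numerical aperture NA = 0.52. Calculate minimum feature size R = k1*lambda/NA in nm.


Step 1: Identify values: k1 = 0.55, lambda = 248 nm, NA = 0.52
Step 2: R = k1 * lambda / NA
R = 0.55 * 248 / 0.52
R = 262.3 nm


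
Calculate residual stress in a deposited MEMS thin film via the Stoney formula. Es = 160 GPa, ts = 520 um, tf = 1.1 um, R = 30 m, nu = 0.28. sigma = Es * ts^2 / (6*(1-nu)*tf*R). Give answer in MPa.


Step 1: Compute numerator: Es * ts^2 = 160 * 520^2 = 43264000 (GPa*um^2)
Step 2: Compute denominator (R in um): 6*(1-nu)*tf*R = 6*0.72*1.1*30e6 = 142560000.0 (um^2)
Step 3: sigma (GPa) = 43264000 / 142560000.0 = 3.03479e-01 GPa
Step 4: Convert to MPa (x1000): sigma = 303.5 MPa


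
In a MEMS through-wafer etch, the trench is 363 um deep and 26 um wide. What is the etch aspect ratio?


Step 1: AR = depth / width
Step 2: AR = 363 / 26
AR = 14.0


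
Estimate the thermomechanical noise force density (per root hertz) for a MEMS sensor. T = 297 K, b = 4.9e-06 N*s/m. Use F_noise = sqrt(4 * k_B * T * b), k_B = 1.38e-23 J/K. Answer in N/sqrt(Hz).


Step 1: Compute 4 * k_B * T * b
= 4 * 1.38e-23 * 297 * 4.9e-06
= 8.0333e-26 N^2/Hz
Step 2: F_noise = sqrt(8.0333e-26)
F_noise = 2.83e-13 N/sqrt(Hz)


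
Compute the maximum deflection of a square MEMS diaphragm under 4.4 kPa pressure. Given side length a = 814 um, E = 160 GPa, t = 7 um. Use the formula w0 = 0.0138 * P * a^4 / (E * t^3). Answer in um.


Step 1: Convert pressure to compatible units (E is in GPa, so P in GPa).
P = 4.4 kPa = 4.4e-6 GPa
Step 2: Compute numerator: 0.0138 * P * a^4.
a^4 = 814^4 = 439033459216
numerator = 0.0138 * 4.4e-6 * 439033459216 = 2.66581e+04
Step 3: Compute denominator: E * t^3 = 160 * 7^3 = 54880
Step 4: w0 = numerator / denominator = 2.66581e+04 / 54880 = 0.4858 um


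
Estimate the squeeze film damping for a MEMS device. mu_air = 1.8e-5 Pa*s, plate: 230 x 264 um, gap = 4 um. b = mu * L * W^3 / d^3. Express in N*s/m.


Step 1: Convert to SI.
L = 230e-6 m, W = 264e-6 m, d = 4e-6 m
Step 2: W^3 = (264e-6)^3 = 1.84e-11 m^3
Step 3: d^3 = (4e-6)^3 = 6.40e-17 m^3
Step 4: b = 1.8e-5 * 230e-6 * 1.84e-11 / 6.40e-17
b = 1.19e-03 N*s/m


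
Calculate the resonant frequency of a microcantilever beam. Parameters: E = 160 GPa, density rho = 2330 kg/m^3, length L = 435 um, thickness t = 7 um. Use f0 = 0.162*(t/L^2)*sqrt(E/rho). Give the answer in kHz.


Step 1: Convert units to SI.
t_SI = 7e-6 m, L_SI = 435e-6 m
Step 2: Calculate sqrt(E/rho).
sqrt(160e9 / 2330) = 8286.71 m/s
Step 3: Compute f0.
f0 = 0.162 * 7e-6 / (435e-6)^2 * 8286.71 = 49661.1 Hz = 49.66 kHz


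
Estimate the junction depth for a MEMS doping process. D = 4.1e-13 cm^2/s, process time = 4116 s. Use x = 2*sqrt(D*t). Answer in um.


Step 1: Compute D*t = 4.1e-13 * 4116 = 1.68756e-09 cm^2
Step 2: sqrt(D*t) = 4.108e-05 cm
Step 3: x = 2 * 4.108e-05 cm = 8.216e-05 cm
Step 4: Convert to um (1 cm = 1e4 um): x = 0.822 um


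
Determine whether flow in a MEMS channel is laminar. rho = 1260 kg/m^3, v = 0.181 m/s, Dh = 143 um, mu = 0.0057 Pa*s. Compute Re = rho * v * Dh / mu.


Step 1: Convert Dh to meters: Dh = 143e-6 m
Step 2: Re = rho * v * Dh / mu
Re = 1260 * 0.181 * 143e-6 / 0.0057
Re = 5.722
Since Re = 5.722 is below ~2300, the flow is laminar.


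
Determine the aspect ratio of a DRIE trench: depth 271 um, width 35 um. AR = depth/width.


Step 1: AR = depth / width
Step 2: AR = 271 / 35
AR = 7.7


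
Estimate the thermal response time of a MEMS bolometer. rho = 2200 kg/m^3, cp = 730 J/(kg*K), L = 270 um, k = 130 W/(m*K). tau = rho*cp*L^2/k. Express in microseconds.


Step 1: Convert L to m: L = 270e-6 m
Step 2: L^2 = (270e-6)^2 = 7.29e-08 m^2
Step 3: tau = 2200 * 730 * 7.29e-08 / 130 = 9.0059538e-04 s
Step 4: Convert to microseconds (multiply by 1e6).
tau = 900.595 us


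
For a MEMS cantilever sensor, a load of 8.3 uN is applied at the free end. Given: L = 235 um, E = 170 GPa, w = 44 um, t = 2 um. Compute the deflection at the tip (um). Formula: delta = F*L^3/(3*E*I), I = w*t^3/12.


Step 1: Calculate the second moment of area.
I = w * t^3 / 12 = 44 * 2^3 / 12 = 29.3333 um^4
Step 2: Convert E to consistent units (1 GPa = 1000 uN/um^2).
E = 170 GPa = 170000 uN/um^2
Step 3: Calculate tip deflection.
delta = F * L^3 / (3 * E * I)
delta = 8.3 * 235^3 / (3 * 170000 * 29.3333)
delta = 7.2003 um


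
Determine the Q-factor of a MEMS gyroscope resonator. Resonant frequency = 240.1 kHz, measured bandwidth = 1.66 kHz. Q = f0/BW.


Step 1: Q = f0 / bandwidth
Step 2: Q = 240.1 / 1.66
Q = 144.6


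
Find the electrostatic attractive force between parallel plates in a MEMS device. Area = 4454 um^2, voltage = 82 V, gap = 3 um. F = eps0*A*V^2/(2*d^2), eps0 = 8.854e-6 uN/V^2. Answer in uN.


Step 1: Identify parameters.
eps0 = 8.854e-6 uN/V^2, A = 4454 um^2, V = 82 V, d = 3 um
Step 2: Compute V^2 = 82^2 = 6724
Step 3: Compute d^2 = 3^2 = 9
Step 4: F = 0.5 * 8.854e-6 * 4454 * 6724 / 9
F = 14.731 uN


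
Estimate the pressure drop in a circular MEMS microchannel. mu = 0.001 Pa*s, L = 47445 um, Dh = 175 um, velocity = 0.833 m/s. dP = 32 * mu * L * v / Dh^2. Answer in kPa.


Step 1: Convert to SI: L = 47445e-6 m, Dh = 175e-6 m
Step 2: dP = 32 * 0.001 * 47445e-6 * 0.833 / (175e-6)^2
Step 3: dP = 41296.13 Pa
Step 4: Convert to kPa: dP = 41.3 kPa


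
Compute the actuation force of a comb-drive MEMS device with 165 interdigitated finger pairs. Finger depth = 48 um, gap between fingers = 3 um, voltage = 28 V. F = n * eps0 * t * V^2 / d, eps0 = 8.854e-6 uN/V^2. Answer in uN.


Step 1: Parameters: n=165, eps0=8.854e-6 uN/V^2, t=48 um, V=28 V, d=3 um
Step 2: V^2 = 784
Step 3: F = 165 * 8.854e-6 * 48 * 784 / 3
F = 18.326 uN


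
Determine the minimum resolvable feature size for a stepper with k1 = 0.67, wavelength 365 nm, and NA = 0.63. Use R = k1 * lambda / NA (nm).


Step 1: Identify values: k1 = 0.67, lambda = 365 nm, NA = 0.63
Step 2: R = k1 * lambda / NA
R = 0.67 * 365 / 0.63
R = 388.2 nm


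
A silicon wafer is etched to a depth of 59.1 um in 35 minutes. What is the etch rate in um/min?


Step 1: Etch rate = depth / time
Step 2: rate = 59.1 / 35
rate = 1.689 um/min


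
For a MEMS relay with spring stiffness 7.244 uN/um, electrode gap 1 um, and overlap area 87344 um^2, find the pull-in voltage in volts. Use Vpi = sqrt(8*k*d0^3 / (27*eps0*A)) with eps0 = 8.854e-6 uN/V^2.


Step 1: Compute numerator: 8 * k * d0^3 = 8 * 7.244 * 1^3 = 57.952
Step 2: Compute denominator: 27 * eps0 * A = 27 * 8.854e-6 * 87344 = 20.880282
Step 3: Vpi = sqrt(57.952 / 20.880282)
Vpi = 1.67 V


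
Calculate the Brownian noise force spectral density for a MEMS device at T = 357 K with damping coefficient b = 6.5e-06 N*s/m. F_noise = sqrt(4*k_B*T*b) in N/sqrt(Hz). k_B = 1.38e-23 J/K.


Step 1: Compute 4 * k_B * T * b
= 4 * 1.38e-23 * 357 * 6.5e-06
= 1.2809e-25 N^2/Hz
Step 2: F_noise = sqrt(1.2809e-25)
F_noise = 3.58e-13 N/sqrt(Hz)


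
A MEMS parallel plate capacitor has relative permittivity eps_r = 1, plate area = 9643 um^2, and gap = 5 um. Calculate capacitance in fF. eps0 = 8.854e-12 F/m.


Step 1: Convert area to m^2: A = 9643e-12 m^2
Step 2: Convert gap to m: d = 5e-6 m
Step 3: C = eps0 * eps_r * A / d
C = 8.854e-12 * 1 * 9643e-12 / 5e-6
Step 4: Convert to fF (multiply by 1e15).
C = 17.08 fF


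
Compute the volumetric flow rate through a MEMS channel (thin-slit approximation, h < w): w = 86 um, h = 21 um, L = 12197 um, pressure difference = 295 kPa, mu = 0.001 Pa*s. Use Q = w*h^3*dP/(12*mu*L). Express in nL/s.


Step 1: Convert all dimensions to SI (meters).
w = 86e-6 m, h = 21e-6 m, L = 12197e-6 m, dP = 295e3 Pa
Step 2: Q = w * h^3 * dP / (12 * mu * L)
Q = 86e-6 * (21e-6)^3 * 295e3 / (12 * 0.001 * 12197e-6) = 1.60525519e-09 m^3/s
Step 3: Convert Q from m^3/s to nL/s (1 m^3 = 1e12 nL, so multiply by 1e12).
Q = 1605.255 nL/s


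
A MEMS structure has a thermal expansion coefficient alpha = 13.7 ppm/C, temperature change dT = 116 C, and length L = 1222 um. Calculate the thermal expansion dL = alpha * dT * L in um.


Step 1: Convert CTE: alpha = 13.7 ppm/C = 13.7e-6 /C
Step 2: dL = 13.7e-6 * 116 * 1222
dL = 1.942 um


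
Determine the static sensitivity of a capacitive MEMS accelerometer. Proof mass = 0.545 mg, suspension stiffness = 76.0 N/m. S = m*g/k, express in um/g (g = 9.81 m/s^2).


Step 1: Convert mass: m = 0.545 mg = 5.45e-07 kg
Step 2: S = m * g / k = 5.45e-07 * 9.81 / 76.0
Step 3: S = 7.03e-08 m/g
Step 4: Convert to um/g: S = 0.07 um/g


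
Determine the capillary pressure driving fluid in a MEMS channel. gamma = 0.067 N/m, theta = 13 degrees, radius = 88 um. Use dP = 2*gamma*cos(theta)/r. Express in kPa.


Step 1: cos(13 deg) = 0.9744
Step 2: Convert r to m: r = 88e-6 m
Step 3: dP = 2 * 0.067 * 0.9744 / 88e-6 = 1483.7 Pa
Step 4: Convert Pa to kPa (divide by 1000).
dP = 1.48 kPa


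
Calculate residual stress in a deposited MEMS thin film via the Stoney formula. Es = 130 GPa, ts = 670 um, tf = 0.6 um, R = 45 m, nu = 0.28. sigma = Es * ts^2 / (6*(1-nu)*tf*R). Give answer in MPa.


Step 1: Compute numerator: Es * ts^2 = 130 * 670^2 = 58357000 (GPa*um^2)
Step 2: Compute denominator (R in um): 6*(1-nu)*tf*R = 6*0.72*0.6*45e6 = 116640000.0 (um^2)
Step 3: sigma (GPa) = 58357000 / 116640000.0 = 5.00317e-01 GPa
Step 4: Convert to MPa (x1000): sigma = 500.3 MPa


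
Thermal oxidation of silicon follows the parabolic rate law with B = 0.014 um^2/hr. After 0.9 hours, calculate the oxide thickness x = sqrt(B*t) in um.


Step 1: Compute B*t = 0.014 * 0.9 = 0.0126
Step 2: x = sqrt(0.0126)
x = 0.112 um


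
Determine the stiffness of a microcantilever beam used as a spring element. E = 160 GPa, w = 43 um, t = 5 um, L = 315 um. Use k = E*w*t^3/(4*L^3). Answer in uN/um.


Step 1: Convert E to consistent units (1 GPa = 1000 uN/um^2).
E = 160 GPa = 160000 uN/um^2
Step 2: Compute t^3 = 5^3 = 125
Step 3: Compute L^3 = 315^3 = 31255875
Step 4: k = 160000 * 43 * 125 / (4 * 31255875)
k = 6.8787 uN/um


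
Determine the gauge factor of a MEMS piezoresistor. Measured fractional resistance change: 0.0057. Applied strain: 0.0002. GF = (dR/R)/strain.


Step 1: Identify values.
dR/R = 0.0057, strain = 0.0002
Step 2: GF = (dR/R) / strain = 0.0057 / 0.0002
GF = 28.5


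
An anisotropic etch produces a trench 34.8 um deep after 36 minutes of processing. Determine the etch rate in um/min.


Step 1: Etch rate = depth / time
Step 2: rate = 34.8 / 36
rate = 0.967 um/min


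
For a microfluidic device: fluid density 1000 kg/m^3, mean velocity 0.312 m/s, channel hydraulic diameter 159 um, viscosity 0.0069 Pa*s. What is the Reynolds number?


Step 1: Convert Dh to meters: Dh = 159e-6 m
Step 2: Re = rho * v * Dh / mu
Re = 1000 * 0.312 * 159e-6 / 0.0069
Re = 7.19


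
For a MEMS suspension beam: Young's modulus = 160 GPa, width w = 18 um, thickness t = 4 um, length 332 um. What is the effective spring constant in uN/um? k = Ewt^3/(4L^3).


Step 1: Convert E to consistent units (1 GPa = 1000 uN/um^2).
E = 160 GPa = 160000 uN/um^2
Step 2: Compute t^3 = 4^3 = 64
Step 3: Compute L^3 = 332^3 = 36594368
Step 4: k = 160000 * 18 * 64 / (4 * 36594368)
k = 1.2592 uN/um


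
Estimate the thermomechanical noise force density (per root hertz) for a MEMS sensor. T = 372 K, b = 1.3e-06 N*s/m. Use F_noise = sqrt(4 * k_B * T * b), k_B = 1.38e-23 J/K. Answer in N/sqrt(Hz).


Step 1: Compute 4 * k_B * T * b
= 4 * 1.38e-23 * 372 * 1.3e-06
= 2.6695e-26 N^2/Hz
Step 2: F_noise = sqrt(2.6695e-26)
F_noise = 1.63e-13 N/sqrt(Hz)


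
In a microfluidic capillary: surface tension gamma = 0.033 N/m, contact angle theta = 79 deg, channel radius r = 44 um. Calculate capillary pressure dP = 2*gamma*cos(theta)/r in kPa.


Step 1: cos(79 deg) = 0.1908
Step 2: Convert r to m: r = 44e-6 m
Step 3: dP = 2 * 0.033 * 0.1908 / 44e-6 = 286.2 Pa
Step 4: Convert Pa to kPa (divide by 1000).
dP = 0.29 kPa


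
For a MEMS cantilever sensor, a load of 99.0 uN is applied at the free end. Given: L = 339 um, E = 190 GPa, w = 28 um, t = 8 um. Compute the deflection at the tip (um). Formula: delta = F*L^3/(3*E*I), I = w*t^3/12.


Step 1: Calculate the second moment of area.
I = w * t^3 / 12 = 28 * 8^3 / 12 = 1194.6667 um^4
Step 2: Convert E to consistent units (1 GPa = 1000 uN/um^2).
E = 190 GPa = 190000 uN/um^2
Step 3: Calculate tip deflection.
delta = F * L^3 / (3 * E * I)
delta = 99.0 * 339^3 / (3 * 190000 * 1194.6667)
delta = 5.6639 um


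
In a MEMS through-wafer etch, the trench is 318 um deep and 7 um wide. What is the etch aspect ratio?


Step 1: AR = depth / width
Step 2: AR = 318 / 7
AR = 45.4


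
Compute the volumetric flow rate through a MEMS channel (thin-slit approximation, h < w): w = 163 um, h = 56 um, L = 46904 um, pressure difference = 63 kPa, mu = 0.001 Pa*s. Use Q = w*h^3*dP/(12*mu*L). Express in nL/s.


Step 1: Convert all dimensions to SI (meters).
w = 163e-6 m, h = 56e-6 m, L = 46904e-6 m, dP = 63e3 Pa
Step 2: Q = w * h^3 * dP / (12 * mu * L)
Q = 163e-6 * (56e-6)^3 * 63e3 / (12 * 0.001 * 46904e-6) = 3.20406345e-09 m^3/s
Step 3: Convert Q from m^3/s to nL/s (1 m^3 = 1e12 nL, so multiply by 1e12).
Q = 3204.063 nL/s


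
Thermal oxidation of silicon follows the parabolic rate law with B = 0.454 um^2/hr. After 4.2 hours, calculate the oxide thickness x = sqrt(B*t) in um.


Step 1: Compute B*t = 0.454 * 4.2 = 1.9068
Step 2: x = sqrt(1.9068)
x = 1.381 um


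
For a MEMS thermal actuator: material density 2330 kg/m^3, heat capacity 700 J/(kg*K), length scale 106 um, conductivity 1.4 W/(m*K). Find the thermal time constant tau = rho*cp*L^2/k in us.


Step 1: Convert L to m: L = 106e-6 m
Step 2: L^2 = (106e-6)^2 = 1.1236e-08 m^2
Step 3: tau = 2330 * 700 * 1.1236e-08 / 1.4 = 1.308994e-02 s
Step 4: Convert to microseconds (multiply by 1e6).
tau = 13089.94 us
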